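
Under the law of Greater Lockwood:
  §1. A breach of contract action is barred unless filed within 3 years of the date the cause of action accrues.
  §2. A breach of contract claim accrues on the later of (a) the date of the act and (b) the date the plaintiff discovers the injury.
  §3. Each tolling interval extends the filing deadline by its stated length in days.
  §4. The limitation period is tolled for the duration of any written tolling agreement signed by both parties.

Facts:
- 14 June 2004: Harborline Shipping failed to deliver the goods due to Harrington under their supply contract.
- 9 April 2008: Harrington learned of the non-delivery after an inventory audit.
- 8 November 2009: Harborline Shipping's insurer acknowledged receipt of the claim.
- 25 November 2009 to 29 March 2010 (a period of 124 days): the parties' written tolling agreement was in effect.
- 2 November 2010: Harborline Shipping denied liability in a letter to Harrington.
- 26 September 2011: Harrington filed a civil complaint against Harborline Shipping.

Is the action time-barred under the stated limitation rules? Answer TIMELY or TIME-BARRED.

The claim accrued on 9 April 2008 — the later of the 14 June 2004 act and the 9 April 2008 discovery.
Adding the 3 years base period to 9 April 2008 gives a deadline of 9 April 2011, before any tolling.
Because the written tolling agreement ran from 25 November 2009 to 29 March 2010, the deadline is extended by 124 days to 11 August 2011.
Nothing else in the chronology tolls or restarts the period.
Filing on 26 September 2011 missed the 11 August 2011 deadline — the action is time-barred.

TIME-BARRED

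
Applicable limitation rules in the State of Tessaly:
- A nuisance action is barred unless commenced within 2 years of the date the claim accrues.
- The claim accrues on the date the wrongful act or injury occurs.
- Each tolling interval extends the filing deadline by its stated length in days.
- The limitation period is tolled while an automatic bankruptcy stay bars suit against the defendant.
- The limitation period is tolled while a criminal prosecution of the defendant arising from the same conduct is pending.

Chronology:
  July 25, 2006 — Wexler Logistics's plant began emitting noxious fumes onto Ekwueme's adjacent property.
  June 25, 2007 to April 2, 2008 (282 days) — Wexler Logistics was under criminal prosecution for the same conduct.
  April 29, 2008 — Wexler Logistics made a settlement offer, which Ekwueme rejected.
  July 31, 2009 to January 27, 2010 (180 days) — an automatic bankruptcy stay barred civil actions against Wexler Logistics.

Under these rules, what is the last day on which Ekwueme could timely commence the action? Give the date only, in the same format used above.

The limitation period began to run on July 25, 2006.
The untolled deadline — 2 years after July 25, 2006 — is July 25, 2008.
The pending criminal prosecution from June 25, 2007 to April 2, 2008 tolled the period for 282 days, extending the deadline to May 3, 2009.
By the time the automatic bankruptcy stay began on July 31, 2009, the limitation period had already expired on May 3, 2009; that interval cannot revive it.
None of the other events listed affects the running of the period under the stated rules.

May 3, 2009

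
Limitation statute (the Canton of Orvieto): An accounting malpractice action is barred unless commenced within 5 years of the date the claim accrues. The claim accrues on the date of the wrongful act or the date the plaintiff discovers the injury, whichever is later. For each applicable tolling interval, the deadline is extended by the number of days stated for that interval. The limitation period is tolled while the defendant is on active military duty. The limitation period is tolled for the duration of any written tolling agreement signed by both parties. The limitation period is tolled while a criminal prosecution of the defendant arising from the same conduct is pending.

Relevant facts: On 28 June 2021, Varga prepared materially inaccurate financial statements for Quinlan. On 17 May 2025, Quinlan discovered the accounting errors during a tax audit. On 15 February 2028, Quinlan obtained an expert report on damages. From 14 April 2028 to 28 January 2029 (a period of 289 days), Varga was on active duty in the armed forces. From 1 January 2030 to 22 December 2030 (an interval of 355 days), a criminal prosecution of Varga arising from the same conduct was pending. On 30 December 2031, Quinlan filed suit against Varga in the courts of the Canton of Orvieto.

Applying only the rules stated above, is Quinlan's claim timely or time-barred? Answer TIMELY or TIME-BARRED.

TIMELY

Taking the later of the act (28 June 2021) and discovery (17 May 2025), the claim accrued on 17 May 2025.
Adding the 5 years base period to 17 May 2025 gives a deadline of 17 May 2030, before any tolling.
The period was tolled for 289 days by the defendant's active military service (14 April 2028 to 28 January 2029), pushing the deadline to 2 March 2031.
The pending criminal prosecution from 1 January 2030 to 22 December 2030 tolled the period for 355 days, extending the deadline to 20 February 2032.
The other events in the timeline have no effect on the limitation period under the stated rules.
The 30 December 2031 filing precedes the 20 February 2032 deadline; the claim is timely.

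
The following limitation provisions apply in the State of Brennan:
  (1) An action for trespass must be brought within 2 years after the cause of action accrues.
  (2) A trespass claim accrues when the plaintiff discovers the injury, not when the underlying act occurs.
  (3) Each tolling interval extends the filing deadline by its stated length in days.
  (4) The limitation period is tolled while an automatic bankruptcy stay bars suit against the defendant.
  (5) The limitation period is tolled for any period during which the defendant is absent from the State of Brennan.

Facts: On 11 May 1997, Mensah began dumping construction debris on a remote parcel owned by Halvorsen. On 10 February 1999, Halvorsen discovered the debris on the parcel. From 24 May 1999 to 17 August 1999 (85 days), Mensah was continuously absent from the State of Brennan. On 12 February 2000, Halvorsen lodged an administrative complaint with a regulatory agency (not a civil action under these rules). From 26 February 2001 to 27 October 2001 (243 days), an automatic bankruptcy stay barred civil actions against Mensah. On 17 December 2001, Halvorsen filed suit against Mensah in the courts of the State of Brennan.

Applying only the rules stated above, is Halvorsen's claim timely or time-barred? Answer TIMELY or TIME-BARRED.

The claim did not accrue until Halvorsen discovered the injury on 10 February 1999; the 11 May 1997 act date does not start the clock under the stated rule.
The untolled deadline — 2 years after 10 February 1999 — is 10 February 2001.
The period was tolled for 85 days by the defendant's absence from the jurisdiction (24 May 1999 to 17 August 1999), pushing the deadline to 6 May 2001.
The period was tolled for 243 days by the automatic bankruptcy stay (26 February 2001 to 27 October 2001), pushing the deadline to 4 January 2002.
None of the other events listed affects the running of the period under the stated rules.
Halvorsen filed on 17 December 2001, before the 4 January 2002 deadline, so the action is timely.

TIMELY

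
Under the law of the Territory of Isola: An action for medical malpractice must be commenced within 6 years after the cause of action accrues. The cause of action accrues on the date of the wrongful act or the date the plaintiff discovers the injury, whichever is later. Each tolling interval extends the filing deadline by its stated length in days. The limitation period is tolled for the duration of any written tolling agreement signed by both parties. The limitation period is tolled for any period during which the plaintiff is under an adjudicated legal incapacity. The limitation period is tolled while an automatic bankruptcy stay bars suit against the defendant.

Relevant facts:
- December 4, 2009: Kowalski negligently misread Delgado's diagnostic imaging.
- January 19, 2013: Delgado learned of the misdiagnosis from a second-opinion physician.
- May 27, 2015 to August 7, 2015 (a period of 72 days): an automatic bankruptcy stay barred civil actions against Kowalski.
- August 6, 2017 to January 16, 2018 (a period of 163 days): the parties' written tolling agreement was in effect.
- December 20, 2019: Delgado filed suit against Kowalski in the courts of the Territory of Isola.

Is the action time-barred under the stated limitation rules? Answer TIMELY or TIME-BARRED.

TIME-BARRED

Taking the later of the act (December 4, 2009) and discovery (January 19, 2013), the claim accrued on January 19, 2013.
The untolled deadline — 6 years after January 19, 2013 — is January 19, 2019.
The period was tolled for 72 days by the automatic bankruptcy stay (May 27, 2015 to August 7, 2015), pushing the deadline to April 1, 2019.
Because the written tolling agreement ran from August 6, 2017 to January 16, 2018, the deadline is extended by 163 days to September 11, 2019.
Delgado filed on December 20, 2019, after the September 11, 2019 deadline, so the action is time-barred.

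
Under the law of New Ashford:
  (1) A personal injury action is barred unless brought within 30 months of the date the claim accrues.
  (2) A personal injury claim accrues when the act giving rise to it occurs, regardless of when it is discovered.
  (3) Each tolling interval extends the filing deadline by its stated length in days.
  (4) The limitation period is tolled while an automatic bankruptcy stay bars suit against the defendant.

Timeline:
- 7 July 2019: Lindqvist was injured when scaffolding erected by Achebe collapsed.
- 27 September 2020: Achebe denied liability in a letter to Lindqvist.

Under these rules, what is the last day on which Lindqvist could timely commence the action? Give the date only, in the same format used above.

The claim accrued on 7 July 2019, the date of the act.
30 months from 7 July 2019 is 7 January 2022.
The other events in the timeline have no effect on the limitation period under the stated rules.

7 January 2022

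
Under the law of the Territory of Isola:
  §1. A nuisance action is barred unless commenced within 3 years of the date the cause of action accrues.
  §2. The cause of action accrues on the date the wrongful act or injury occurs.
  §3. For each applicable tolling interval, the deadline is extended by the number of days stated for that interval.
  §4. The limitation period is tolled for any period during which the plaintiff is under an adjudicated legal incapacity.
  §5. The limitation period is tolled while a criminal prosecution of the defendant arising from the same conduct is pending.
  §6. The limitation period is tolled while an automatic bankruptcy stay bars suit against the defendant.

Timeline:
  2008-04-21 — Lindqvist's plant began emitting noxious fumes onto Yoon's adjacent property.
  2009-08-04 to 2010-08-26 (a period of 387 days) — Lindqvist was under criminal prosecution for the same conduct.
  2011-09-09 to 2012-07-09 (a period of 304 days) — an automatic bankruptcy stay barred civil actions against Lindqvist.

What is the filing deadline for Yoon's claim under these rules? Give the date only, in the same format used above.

2013-03-12

The limitation period began to run on 2008-04-21.
The untolled deadline — 3 years after 2008-04-21 — is 2011-04-21.
Because the pending criminal prosecution ran from 2009-08-04 to 2010-08-26, the deadline is extended by 387 days to 2012-05-12.
Because the automatic bankruptcy stay ran from 2011-09-09 to 2012-07-09, the deadline is extended by 304 days to 2013-03-12.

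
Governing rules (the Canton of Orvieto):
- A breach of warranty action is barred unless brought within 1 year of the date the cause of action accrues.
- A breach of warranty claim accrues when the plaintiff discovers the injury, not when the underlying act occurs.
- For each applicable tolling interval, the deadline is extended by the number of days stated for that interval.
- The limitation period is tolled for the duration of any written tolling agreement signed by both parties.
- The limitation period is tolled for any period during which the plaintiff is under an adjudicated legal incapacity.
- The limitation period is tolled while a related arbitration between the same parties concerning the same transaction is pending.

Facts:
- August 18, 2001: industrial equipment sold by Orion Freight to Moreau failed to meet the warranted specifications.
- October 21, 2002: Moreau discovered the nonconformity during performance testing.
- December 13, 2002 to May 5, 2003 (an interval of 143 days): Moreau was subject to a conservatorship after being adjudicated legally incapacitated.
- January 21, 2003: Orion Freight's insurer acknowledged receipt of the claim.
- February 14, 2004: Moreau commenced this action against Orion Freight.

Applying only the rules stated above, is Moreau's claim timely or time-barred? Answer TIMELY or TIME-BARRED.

Under the discovery rule, the claim accrued on October 21, 2002, when Moreau discovered the injury — not on the August 18, 2001 date of the underlying act.
The untolled deadline — 1 year after October 21, 2002 — is October 21, 2003.
Because the plaintiff's legal incapacity ran from December 13, 2002 to May 5, 2003, the deadline is extended by 143 days to March 12, 2004.
Nothing else in the chronology tolls or restarts the period.
The February 14, 2004 filing precedes the March 12, 2004 deadline; the claim is timely.

TIMELY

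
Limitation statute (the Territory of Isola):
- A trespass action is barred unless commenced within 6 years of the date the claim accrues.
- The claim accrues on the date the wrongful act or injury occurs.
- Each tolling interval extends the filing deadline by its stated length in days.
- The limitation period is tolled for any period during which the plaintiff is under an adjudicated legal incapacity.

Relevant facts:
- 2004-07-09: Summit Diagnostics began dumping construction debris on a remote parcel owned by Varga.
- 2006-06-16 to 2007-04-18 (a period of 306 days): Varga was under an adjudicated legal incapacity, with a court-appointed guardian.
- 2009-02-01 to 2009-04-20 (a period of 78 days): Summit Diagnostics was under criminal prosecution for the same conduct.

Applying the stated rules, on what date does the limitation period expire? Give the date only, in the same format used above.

2011-05-11

The claim accrued on 2004-07-09, the date of the act.
The untolled deadline — 6 years after 2004-07-09 — is 2010-07-09.
Because the plaintiff's legal incapacity ran from 2006-06-16 to 2007-04-18, the deadline is extended by 306 days to 2011-05-11.
The pending criminal prosecution from 2009-02-01 to 2009-04-20 does not toll the period, because no stated rule makes a criminal prosecution a tolling event.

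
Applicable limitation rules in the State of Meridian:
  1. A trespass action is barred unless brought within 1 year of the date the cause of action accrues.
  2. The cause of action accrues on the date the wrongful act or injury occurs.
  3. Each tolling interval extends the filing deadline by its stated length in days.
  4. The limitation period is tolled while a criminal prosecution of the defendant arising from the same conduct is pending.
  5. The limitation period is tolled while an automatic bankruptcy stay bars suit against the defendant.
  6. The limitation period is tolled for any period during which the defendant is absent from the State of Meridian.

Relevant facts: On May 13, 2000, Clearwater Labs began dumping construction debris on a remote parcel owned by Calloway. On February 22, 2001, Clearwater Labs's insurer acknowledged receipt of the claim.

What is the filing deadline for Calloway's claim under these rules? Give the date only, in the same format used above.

The cause of action accrued on May 13, 2000, the date of the act.
Adding the 1 year base period to May 13, 2000 gives a deadline of May 13, 2001, before any tolling.
None of the other events listed affects the running of the period under the stated rules.

May 13, 2001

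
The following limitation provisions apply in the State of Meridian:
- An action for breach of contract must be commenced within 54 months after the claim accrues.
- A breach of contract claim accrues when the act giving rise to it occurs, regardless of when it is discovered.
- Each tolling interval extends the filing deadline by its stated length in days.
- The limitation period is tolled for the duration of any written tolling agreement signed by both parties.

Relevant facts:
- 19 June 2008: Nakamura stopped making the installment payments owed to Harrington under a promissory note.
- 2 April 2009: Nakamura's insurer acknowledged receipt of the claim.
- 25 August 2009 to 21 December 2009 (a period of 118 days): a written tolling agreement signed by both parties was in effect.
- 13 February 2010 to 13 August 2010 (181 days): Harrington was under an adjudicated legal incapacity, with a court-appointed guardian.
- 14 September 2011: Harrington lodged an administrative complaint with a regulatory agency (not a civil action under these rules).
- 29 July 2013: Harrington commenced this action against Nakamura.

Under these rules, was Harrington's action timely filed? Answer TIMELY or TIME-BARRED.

TIME-BARRED

The claim accrued on 19 June 2008, the date of the act.
Adding the 54 months base period to 19 June 2008 gives a deadline of 19 December 2012, before any tolling.
Because the written tolling agreement ran from 25 August 2009 to 21 December 2009, the deadline is extended by 118 days to 16 April 2013.
No stated provision tolls the period for the plaintiff's incapacity, so the interval from 13 February 2010 to 13 August 2010 has no effect on the deadline.
Nothing else in the chronology tolls or restarts the period.
Harrington filed on 29 July 2013, after the 16 April 2013 deadline, so the action is time-barred.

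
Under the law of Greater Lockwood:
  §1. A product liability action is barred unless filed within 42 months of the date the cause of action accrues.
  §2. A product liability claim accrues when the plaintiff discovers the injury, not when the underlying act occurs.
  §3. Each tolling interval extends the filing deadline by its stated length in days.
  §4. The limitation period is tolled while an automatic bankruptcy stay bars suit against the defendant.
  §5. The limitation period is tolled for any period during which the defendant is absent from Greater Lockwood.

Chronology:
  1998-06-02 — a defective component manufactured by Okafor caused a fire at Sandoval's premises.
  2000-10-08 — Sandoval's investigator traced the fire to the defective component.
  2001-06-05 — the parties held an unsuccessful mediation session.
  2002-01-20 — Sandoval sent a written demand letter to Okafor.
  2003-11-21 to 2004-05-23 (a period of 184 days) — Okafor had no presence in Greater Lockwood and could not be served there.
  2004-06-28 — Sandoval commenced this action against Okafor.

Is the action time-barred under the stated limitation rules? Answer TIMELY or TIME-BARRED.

Accrual is tied to discovery, so the period began on 2000-10-08 rather than on 1998-06-02 when the act occurred.
The untolled deadline — 42 months after 2000-10-08 — is 2004-04-08.
The period was tolled for 184 days by the defendant's absence from the jurisdiction (2003-11-21 to 2004-05-23), pushing the deadline to 2004-10-09.
None of the other events listed affects the running of the period under the stated rules.
The 2004-06-28 filing precedes the 2004-10-09 deadline; the claim is timely.

TIMELY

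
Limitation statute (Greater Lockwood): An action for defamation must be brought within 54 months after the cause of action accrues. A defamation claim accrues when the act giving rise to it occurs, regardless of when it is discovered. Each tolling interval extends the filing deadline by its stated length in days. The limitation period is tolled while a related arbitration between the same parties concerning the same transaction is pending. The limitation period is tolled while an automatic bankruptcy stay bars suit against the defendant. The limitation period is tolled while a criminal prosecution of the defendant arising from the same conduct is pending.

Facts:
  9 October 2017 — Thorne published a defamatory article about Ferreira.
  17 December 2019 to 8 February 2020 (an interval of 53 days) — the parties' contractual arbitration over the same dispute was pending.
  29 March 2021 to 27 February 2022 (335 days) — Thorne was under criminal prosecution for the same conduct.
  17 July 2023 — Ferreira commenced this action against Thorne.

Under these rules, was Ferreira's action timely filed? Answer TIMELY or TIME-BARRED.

The cause of action accrued on 9 October 2017, the date of the act.
54 months from 9 October 2017 is 9 April 2022.
Because the pending related arbitration ran from 17 December 2019 to 8 February 2020, the deadline is extended by 53 days to 1 June 2022.
The pending criminal prosecution from 29 March 2021 to 27 February 2022 tolled the period for 335 days, extending the deadline to 2 May 2023.
Ferreira filed on 17 July 2023, after the 2 May 2023 deadline, so the action is time-barred.

TIME-BARRED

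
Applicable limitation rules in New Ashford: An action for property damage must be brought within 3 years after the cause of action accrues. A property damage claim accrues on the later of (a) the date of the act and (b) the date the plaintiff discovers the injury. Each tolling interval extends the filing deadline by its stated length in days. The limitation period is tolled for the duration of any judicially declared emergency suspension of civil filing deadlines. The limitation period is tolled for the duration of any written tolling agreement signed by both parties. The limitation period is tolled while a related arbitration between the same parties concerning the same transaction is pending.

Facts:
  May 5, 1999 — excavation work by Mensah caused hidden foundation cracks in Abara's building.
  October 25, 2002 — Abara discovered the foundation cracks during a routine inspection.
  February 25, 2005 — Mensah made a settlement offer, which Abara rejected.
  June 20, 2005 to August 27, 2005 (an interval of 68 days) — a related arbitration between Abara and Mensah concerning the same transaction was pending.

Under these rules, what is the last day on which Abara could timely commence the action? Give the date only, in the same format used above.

Because discovery on October 25, 2002 post-dates the May 5, 1999 act, accrual under the later-of rule falls on October 25, 2002.
Adding the 3 years base period to October 25, 2002 gives a deadline of October 25, 2005, before any tolling.
The pending related arbitration from June 20, 2005 to August 27, 2005 tolled the period for 68 days, extending the deadline to January 1, 2006.
Nothing else in the chronology tolls or restarts the period.

January 1, 2006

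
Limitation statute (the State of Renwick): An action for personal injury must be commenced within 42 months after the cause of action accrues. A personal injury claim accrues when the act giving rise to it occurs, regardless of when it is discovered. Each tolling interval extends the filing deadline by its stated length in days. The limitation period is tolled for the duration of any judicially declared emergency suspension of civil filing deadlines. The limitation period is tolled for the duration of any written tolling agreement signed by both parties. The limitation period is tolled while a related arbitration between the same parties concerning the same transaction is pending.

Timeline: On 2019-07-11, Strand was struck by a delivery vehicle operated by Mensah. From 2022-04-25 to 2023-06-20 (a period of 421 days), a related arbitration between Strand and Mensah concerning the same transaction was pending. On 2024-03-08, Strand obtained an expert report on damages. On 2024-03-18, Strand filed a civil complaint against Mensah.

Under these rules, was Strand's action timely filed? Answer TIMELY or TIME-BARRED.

TIME-BARRED

The cause of action accrued on 2019-07-11, the date of the act.
42 months from 2019-07-11 is 2023-01-11.
The period was tolled for 421 days by the pending related arbitration (2022-04-25 to 2023-06-20), pushing the deadline to 2024-03-07.
Nothing else in the chronology tolls or restarts the period.
Strand filed on 2024-03-18, after the 2024-03-07 deadline, so the action is time-barred.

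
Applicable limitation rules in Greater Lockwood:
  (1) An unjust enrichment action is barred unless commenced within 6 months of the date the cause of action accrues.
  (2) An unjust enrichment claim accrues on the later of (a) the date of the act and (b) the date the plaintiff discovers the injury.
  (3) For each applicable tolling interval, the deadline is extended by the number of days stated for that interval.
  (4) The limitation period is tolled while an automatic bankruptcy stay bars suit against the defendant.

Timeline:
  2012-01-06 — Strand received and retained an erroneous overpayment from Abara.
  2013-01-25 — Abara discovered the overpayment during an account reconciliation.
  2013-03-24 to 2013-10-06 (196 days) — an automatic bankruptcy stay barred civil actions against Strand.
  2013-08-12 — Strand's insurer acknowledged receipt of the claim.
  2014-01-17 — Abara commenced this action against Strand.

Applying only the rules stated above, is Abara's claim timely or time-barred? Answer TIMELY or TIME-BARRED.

The claim accrued on 2013-01-25 — the later of the 2012-01-06 act and the 2013-01-25 discovery.
The untolled deadline — 6 months after 2013-01-25 — is 2013-07-25.
Because the automatic bankruptcy stay ran from 2013-03-24 to 2013-10-06, the deadline is extended by 196 days to 2014-02-06.
None of the other events listed affects the running of the period under the stated rules.
The 2014-01-17 filing precedes the 2014-02-06 deadline; the claim is timely.

TIMELY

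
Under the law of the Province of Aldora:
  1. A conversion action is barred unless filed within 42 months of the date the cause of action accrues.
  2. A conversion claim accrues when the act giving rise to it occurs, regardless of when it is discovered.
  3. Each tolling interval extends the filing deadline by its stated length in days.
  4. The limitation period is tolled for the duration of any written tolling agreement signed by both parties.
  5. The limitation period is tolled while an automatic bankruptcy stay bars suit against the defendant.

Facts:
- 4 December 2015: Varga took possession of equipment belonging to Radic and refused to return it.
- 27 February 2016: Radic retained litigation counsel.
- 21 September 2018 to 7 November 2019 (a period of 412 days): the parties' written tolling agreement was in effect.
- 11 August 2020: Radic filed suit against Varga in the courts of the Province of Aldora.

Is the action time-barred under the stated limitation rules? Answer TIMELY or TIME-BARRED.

The limitation period began to run on 4 December 2015.
Adding the 42 months base period to 4 December 2015 gives a deadline of 4 June 2019, before any tolling.
Because the written tolling agreement ran from 21 September 2018 to 7 November 2019, the deadline is extended by 412 days to 20 July 2020.
The other events in the timeline have no effect on the limitation period under the stated rules.
Filing on 11 August 2020 missed the 20 July 2020 deadline — the action is time-barred.

TIME-BARRED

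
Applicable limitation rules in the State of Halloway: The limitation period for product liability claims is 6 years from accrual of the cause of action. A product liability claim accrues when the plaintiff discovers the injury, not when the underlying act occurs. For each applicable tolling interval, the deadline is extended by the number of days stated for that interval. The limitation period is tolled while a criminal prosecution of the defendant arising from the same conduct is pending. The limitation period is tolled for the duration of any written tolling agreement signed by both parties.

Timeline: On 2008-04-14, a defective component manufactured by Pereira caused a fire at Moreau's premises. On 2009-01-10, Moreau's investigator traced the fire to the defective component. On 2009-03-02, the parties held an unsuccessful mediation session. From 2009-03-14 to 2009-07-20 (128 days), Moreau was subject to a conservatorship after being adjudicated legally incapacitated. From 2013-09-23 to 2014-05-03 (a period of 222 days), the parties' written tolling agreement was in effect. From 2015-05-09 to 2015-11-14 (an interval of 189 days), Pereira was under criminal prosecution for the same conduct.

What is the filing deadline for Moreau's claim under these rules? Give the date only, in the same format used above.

Under the discovery rule, the claim accrued on 2009-01-10, when Moreau discovered the injury — not on the 2008-04-14 date of the underlying act.
The untolled deadline — 6 years after 2009-01-10 — is 2015-01-10.
The written tolling agreement from 2013-09-23 to 2014-05-03 tolled the period for 222 days, extending the deadline to 2015-08-20.
The pending criminal prosecution from 2015-05-09 to 2015-11-14 tolled the period for 189 days, extending the deadline to 2016-02-25.
No stated provision tolls the period for the plaintiff's incapacity, so the interval from 2009-03-14 to 2009-07-20 has no effect on the deadline.
None of the other events listed affects the running of the period under the stated rules.

2016-02-25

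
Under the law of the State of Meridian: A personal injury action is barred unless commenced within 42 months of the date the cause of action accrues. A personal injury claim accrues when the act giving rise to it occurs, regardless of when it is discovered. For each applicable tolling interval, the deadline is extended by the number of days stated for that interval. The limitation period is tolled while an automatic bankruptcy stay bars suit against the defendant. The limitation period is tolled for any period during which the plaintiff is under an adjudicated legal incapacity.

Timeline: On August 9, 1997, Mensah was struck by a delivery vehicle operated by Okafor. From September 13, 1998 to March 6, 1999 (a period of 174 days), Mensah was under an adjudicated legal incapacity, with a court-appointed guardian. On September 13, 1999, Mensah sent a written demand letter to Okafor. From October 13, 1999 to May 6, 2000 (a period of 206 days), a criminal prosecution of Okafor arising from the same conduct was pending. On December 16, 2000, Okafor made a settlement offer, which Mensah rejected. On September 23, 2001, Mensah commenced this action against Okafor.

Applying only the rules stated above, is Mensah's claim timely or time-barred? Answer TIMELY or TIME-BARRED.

The limitation period began to run on August 9, 1997.
42 months from August 9, 1997 is February 9, 2001.
The plaintiff's legal incapacity from September 13, 1998 to March 6, 1999 tolled the period for 174 days, extending the deadline to August 2, 2001.
Although a criminal prosecution ran from October 13, 1999 to May 6, 2000, the stated rules do not make that a tolling event, so it is disregarded.
None of the other events listed affects the running of the period under the stated rules.
The September 23, 2001 filing falls after the August 2, 2001 deadline; the claim is time-barred.

TIME-BARRED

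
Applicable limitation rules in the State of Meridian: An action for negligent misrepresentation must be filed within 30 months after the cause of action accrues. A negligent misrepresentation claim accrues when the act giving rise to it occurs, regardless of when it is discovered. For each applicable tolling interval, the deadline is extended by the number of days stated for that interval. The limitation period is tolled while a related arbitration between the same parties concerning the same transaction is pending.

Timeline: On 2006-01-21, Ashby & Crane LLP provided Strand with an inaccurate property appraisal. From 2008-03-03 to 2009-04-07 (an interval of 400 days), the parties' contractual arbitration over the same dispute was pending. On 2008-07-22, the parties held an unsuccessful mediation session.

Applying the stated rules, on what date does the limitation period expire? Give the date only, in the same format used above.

2009-08-25

The claim accrued on 2006-01-21, when the wrongful act occurred.
30 months from 2006-01-21 is 2008-07-21.
Because the pending related arbitration ran from 2008-03-03 to 2009-04-07, the deadline is extended by 400 days to 2009-08-25.
None of the other events listed affects the running of the period under the stated rules.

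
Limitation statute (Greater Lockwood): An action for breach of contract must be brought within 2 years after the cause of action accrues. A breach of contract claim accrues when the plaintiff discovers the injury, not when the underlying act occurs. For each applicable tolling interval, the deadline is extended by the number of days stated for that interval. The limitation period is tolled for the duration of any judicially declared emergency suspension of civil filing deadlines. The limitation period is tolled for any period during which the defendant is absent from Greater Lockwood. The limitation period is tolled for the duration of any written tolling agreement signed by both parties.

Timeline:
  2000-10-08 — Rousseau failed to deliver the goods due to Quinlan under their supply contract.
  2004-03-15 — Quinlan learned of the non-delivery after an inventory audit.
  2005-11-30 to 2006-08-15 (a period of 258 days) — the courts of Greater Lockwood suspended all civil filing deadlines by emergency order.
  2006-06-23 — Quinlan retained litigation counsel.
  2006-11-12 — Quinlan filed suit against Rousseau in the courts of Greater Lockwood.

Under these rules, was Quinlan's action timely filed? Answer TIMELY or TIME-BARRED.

The claim did not accrue until Quinlan discovered the injury on 2004-03-15; the 2000-10-08 act date does not start the clock under the stated rule.
The untolled deadline — 2 years after 2004-03-15 — is 2006-03-15.
Because the emergency suspension of filing deadlines ran from 2005-11-30 to 2006-08-15, the deadline is extended by 258 days to 2006-11-28.
Nothing else in the chronology tolls or restarts the period.
Filing on 2006-11-12 beat the 2006-11-28 deadline — the action is timely.

TIMELY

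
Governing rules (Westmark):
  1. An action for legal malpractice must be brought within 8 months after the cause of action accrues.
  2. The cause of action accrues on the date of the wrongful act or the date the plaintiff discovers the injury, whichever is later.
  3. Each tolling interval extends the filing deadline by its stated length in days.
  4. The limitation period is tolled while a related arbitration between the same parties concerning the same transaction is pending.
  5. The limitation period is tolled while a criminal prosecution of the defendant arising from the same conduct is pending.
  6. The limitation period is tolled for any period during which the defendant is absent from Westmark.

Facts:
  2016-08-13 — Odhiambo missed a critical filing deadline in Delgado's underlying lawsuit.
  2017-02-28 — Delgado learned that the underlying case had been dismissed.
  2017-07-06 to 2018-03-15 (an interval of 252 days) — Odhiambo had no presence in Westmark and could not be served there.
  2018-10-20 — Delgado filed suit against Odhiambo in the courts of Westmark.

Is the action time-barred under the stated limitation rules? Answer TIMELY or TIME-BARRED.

Because discovery on 2017-02-28 post-dates the 2016-08-13 act, accrual under the later-of rule falls on 2017-02-28.
The untolled deadline — 8 months after 2017-02-28 — is 2017-10-28.
Because the defendant's absence from the jurisdiction ran from 2017-07-06 to 2018-03-15, the deadline is extended by 252 days to 2018-07-07.
The 2018-10-20 filing falls after the 2018-07-07 deadline; the claim is time-barred.

TIME-BARRED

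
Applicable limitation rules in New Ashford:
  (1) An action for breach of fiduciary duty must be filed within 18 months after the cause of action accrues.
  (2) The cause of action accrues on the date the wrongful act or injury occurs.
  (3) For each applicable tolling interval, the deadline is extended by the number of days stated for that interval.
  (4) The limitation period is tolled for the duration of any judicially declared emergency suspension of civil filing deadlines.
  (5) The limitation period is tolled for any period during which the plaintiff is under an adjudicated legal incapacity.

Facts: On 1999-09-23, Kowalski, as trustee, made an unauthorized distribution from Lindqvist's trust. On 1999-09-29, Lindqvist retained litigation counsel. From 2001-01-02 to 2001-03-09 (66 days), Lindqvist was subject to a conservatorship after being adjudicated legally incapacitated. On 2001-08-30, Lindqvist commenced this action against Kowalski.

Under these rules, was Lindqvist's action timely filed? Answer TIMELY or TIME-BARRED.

TIME-BARRED

The claim accrued on 1999-09-23, when the wrongful act occurred.
18 months from 1999-09-23 is 2001-03-23.
Because the plaintiff's legal incapacity ran from 2001-01-02 to 2001-03-09, the deadline is extended by 66 days to 2001-05-28.
Nothing else in the chronology tolls or restarts the period.
Filing on 2001-08-30 missed the 2001-05-28 deadline — the action is time-barred.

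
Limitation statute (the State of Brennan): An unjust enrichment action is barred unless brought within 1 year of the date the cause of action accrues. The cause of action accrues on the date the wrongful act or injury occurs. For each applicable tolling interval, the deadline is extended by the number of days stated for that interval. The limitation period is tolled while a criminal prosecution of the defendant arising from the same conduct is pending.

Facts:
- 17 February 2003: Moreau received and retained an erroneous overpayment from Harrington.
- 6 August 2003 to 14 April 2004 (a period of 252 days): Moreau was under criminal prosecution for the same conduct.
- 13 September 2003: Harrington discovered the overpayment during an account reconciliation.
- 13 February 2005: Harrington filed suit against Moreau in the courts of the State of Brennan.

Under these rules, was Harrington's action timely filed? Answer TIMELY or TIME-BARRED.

Because the rule ties accrual to occurrence, the claim accrued on 17 February 2003, not on the 13 September 2003 discovery date.
The untolled deadline — 1 year after 17 February 2003 — is 17 February 2004.
The period was tolled for 252 days by the pending criminal prosecution (6 August 2003 to 14 April 2004), pushing the deadline to 26 October 2004.
Harrington filed on 13 February 2005, after the 26 October 2004 deadline, so the action is time-barred.

TIME-BARRED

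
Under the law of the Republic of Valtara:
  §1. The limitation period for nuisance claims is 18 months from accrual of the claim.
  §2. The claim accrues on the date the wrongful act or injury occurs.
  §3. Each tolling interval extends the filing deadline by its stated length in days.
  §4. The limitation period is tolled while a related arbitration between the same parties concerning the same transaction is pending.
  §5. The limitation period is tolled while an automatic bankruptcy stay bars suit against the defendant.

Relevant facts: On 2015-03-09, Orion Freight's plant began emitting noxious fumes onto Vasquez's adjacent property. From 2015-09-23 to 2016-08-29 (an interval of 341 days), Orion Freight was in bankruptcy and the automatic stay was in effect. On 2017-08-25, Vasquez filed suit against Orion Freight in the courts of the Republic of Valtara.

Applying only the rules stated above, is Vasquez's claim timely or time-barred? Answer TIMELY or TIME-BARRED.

The claim accrued on 2015-03-09, the date of the act.
18 months from 2015-03-09 is 2016-09-09.
Because the automatic bankruptcy stay ran from 2015-09-23 to 2016-08-29, the deadline is extended by 341 days to 2017-08-16.
The 2017-08-25 filing falls after the 2017-08-16 deadline; the claim is time-barred.

TIME-BARRED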